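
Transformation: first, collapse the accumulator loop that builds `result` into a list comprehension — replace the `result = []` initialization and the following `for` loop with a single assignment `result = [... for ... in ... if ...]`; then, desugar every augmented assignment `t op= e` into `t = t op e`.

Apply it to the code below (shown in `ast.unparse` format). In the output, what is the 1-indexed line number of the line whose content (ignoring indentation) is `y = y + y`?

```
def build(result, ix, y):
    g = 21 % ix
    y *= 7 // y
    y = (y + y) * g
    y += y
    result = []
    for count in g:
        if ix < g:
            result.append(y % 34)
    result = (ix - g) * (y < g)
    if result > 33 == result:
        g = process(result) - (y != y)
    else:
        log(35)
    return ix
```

Transformed code:
def build(result, ix, y):
    g = 21 % ix
    y = y * (7 // y)
    y = (y + y) * g
    y = y + y
    result = [y % 34 for count in g if ix < g]
    result = (ix - g) * (y < g)
    if result > 33 == result:
        g = process(result) - (y != y)
    else:
        log(35)
    return ix

5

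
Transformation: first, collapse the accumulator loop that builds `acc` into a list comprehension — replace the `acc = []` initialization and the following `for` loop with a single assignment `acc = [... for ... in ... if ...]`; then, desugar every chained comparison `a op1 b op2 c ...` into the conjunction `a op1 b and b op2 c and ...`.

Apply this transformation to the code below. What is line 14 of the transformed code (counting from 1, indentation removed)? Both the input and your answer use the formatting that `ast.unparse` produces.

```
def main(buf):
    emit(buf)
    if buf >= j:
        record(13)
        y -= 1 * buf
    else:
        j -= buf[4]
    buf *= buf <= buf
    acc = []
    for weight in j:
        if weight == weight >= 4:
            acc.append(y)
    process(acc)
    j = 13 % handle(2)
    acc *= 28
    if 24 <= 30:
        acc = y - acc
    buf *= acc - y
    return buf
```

Transformed code:
def main(buf):
    emit(buf)
    if buf >= j:
        record(13)
        y -= 1 * buf
    else:
        j -= buf[4]
    buf *= buf <= buf
    acc = [y for weight in j if weight == weight and weight >= 4]
    process(acc)
    j = 13 % handle(2)
    acc *= 28
    if 24 <= 30:
        acc = y - acc
    buf *= acc - y
    return buf

acc = y - acc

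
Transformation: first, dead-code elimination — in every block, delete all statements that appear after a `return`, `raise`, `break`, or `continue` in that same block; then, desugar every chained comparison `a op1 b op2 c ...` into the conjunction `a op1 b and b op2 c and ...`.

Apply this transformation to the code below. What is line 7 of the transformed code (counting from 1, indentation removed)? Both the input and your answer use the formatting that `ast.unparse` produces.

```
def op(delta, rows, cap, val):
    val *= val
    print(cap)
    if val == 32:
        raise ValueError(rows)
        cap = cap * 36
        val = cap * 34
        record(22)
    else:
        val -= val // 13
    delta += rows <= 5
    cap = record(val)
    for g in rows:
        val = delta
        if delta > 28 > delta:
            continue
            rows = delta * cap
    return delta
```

val -= val // 13

Transformed code:
def op(delta, rows, cap, val):
    val *= val
    print(cap)
    if val == 32:
        raise ValueError(rows)
    else:
        val -= val // 13
    delta += rows <= 5
    cap = record(val)
    for g in rows:
        val = delta
        if delta > 28 and 28 > delta:
            continue
    return delta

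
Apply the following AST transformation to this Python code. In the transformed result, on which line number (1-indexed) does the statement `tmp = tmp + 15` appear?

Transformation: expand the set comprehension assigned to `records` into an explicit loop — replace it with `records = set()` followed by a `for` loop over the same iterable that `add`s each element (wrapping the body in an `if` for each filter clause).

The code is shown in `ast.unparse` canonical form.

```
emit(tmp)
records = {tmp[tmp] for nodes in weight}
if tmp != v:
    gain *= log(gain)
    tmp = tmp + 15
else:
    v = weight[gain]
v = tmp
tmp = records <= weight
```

7

Transformed code:
emit(tmp)
records = set()
for nodes in weight:
    records.add(tmp[tmp])
if tmp != v:
    gain *= log(gain)
    tmp = tmp + 15
else:
    v = weight[gain]
v = tmp
tmp = records <= weight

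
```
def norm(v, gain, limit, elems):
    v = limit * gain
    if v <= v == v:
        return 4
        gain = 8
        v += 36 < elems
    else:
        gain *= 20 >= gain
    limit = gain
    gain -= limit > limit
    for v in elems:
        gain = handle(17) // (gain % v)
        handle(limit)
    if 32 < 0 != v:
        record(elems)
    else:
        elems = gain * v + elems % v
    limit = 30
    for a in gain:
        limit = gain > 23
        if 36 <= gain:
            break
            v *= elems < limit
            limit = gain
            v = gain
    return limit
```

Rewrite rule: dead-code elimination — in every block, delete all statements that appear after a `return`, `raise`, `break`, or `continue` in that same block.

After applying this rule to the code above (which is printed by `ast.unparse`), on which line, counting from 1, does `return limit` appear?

Transformed code:
def norm(v, gain, limit, elems):
    v = limit * gain
    if v <= v == v:
        return 4
    else:
        gain *= 20 >= gain
    limit = gain
    gain -= limit > limit
    for v in elems:
        gain = handle(17) // (gain % v)
        handle(limit)
    if 32 < 0 != v:
        record(elems)
    else:
        elems = gain * v + elems % v
    limit = 30
    for a in gain:
        limit = gain > 23
        if 36 <= gain:
            break
    return limit

21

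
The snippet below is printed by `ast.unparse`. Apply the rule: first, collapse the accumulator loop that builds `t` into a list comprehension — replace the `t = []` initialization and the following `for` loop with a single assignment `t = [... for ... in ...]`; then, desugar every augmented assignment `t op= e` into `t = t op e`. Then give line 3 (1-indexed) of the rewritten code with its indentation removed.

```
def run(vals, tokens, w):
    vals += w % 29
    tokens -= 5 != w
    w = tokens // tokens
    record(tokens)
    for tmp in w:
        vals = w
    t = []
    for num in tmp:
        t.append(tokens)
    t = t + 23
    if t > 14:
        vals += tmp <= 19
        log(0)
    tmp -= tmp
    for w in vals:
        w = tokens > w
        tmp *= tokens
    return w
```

Transformed code:
def run(vals, tokens, w):
    vals = vals + w % 29
    tokens = tokens - (5 != w)
    w = tokens // tokens
    record(tokens)
    for tmp in w:
        vals = w
    t = [tokens for num in tmp]
    t = t + 23
    if t > 14:
        vals = vals + (tmp <= 19)
        log(0)
    tmp = tmp - tmp
    for w in vals:
        w = tokens > w
        tmp = tmp * tokens
    return w

tokens = tokens - (5 != w)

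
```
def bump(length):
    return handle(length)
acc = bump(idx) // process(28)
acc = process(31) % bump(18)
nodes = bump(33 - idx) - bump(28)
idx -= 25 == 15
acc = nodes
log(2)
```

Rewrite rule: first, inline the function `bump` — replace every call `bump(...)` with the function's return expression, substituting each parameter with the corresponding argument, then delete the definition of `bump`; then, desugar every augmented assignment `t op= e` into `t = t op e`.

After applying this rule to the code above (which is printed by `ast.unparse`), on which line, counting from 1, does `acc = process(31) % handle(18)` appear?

2

Transformed code:
acc = handle(idx) // process(28)
acc = process(31) % handle(18)
nodes = handle(33 - idx) - handle(28)
idx = idx - (25 == 15)
acc = nodes
log(2)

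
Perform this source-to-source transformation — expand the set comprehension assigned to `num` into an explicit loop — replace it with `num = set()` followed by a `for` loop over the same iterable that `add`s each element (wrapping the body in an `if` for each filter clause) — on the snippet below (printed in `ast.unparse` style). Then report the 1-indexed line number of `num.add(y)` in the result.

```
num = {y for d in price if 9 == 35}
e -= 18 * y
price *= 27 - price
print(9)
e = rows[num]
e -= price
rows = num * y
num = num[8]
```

Transformed code:
num = set()
for d in price:
    if 9 == 35:
        num.add(y)
e -= 18 * y
price *= 27 - price
print(9)
e = rows[num]
e -= price
rows = num * y
num = num[8]

4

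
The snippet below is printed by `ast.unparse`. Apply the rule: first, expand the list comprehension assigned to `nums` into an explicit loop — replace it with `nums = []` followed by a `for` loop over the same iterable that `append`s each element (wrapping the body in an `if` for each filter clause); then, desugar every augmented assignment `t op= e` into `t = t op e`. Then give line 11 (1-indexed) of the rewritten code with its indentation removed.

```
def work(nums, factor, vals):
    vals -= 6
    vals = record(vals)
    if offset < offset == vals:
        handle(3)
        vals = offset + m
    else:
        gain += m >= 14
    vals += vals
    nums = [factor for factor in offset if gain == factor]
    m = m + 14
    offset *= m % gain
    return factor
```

for factor in offset:

Transformed code:
def work(nums, factor, vals):
    vals = vals - 6
    vals = record(vals)
    if offset < offset == vals:
        handle(3)
        vals = offset + m
    else:
        gain = gain + (m >= 14)
    vals = vals + vals
    nums = []
    for factor in offset:
        if gain == factor:
            nums.append(factor)
    m = m + 14
    offset = offset * (m % gain)
    return factor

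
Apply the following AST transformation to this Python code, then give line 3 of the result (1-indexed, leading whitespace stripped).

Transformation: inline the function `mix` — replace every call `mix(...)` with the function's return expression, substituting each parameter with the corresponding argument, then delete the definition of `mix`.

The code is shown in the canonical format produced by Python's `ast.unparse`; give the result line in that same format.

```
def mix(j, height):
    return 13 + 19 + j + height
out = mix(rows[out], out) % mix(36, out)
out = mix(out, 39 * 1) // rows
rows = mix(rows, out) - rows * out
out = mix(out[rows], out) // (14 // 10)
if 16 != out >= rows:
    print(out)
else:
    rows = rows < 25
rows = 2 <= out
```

rows = 13 + 19 + rows + out - rows * out

Transformed code:
out = (13 + 19 + rows[out] + out) % (13 + 19 + 36 + out)
out = (13 + 19 + out + 39 * 1) // rows
rows = 13 + 19 + rows + out - rows * out
out = (13 + 19 + out[rows] + out) // (14 // 10)
if 16 != out >= rows:
    print(out)
else:
    rows = rows < 25
rows = 2 <= out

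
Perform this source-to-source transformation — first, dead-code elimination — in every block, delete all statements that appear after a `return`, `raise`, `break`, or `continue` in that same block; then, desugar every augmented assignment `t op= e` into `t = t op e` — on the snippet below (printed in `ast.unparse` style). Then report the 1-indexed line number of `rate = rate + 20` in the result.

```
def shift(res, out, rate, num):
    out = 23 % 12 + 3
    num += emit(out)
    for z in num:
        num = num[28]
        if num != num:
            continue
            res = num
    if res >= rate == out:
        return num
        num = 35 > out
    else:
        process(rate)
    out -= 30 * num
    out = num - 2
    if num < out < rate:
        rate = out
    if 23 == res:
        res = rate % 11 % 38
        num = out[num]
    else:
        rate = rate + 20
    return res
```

Transformed code:
def shift(res, out, rate, num):
    out = 23 % 12 + 3
    num = num + emit(out)
    for z in num:
        num = num[28]
        if num != num:
            continue
    if res >= rate == out:
        return num
    else:
        process(rate)
    out = out - 30 * num
    out = num - 2
    if num < out < rate:
        rate = out
    if 23 == res:
        res = rate % 11 % 38
        num = out[num]
    else:
        rate = rate + 20
    return res

20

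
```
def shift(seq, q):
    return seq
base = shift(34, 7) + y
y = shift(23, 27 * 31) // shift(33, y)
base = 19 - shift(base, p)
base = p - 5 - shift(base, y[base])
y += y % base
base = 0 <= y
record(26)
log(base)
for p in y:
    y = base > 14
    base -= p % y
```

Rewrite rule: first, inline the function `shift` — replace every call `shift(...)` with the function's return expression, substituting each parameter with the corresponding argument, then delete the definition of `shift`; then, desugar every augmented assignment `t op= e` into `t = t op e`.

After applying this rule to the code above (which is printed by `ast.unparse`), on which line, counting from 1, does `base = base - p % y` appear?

Transformed code:
base = 34 + y
y = 23 // 33
base = 19 - base
base = p - 5 - base
y = y + y % base
base = 0 <= y
record(26)
log(base)
for p in y:
    y = base > 14
    base = base - p % y

11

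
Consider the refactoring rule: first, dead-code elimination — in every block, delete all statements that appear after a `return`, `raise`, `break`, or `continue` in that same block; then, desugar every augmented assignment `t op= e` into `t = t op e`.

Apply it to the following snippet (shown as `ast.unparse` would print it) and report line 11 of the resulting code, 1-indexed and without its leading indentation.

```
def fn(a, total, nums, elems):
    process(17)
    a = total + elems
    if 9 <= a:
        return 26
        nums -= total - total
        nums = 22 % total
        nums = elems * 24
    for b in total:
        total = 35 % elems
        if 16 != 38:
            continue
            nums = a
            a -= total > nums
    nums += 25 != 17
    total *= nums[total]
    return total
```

Transformed code:
def fn(a, total, nums, elems):
    process(17)
    a = total + elems
    if 9 <= a:
        return 26
    for b in total:
        total = 35 % elems
        if 16 != 38:
            continue
    nums = nums + (25 != 17)
    total = total * nums[total]
    return total

total = total * nums[total]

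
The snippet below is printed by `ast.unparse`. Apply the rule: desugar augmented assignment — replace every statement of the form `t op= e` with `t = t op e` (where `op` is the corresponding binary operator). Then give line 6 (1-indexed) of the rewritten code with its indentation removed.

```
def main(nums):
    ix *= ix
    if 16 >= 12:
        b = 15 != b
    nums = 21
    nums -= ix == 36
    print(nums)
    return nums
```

Transformed code:
def main(nums):
    ix = ix * ix
    if 16 >= 12:
        b = 15 != b
    nums = 21
    nums = nums - (ix == 36)
    print(nums)
    return nums

nums = nums - (ix == 36)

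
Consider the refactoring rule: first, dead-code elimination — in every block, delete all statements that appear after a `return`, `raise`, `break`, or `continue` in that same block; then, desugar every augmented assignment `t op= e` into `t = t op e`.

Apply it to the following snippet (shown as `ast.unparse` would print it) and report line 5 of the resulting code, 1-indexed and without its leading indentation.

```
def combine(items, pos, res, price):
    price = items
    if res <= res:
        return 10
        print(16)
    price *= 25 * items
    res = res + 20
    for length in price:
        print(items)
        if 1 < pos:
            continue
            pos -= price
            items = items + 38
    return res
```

Transformed code:
def combine(items, pos, res, price):
    price = items
    if res <= res:
        return 10
    price = price * (25 * items)
    res = res + 20
    for length in price:
        print(items)
        if 1 < pos:
            continue
    return res

price = price * (25 * items)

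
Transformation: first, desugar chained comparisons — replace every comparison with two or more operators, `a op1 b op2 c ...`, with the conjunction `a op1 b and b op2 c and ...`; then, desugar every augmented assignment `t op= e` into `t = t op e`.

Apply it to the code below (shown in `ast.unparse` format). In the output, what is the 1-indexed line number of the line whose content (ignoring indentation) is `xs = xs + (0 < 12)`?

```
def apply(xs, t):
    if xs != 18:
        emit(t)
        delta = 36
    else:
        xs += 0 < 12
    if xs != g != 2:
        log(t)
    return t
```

6

Transformed code:
def apply(xs, t):
    if xs != 18:
        emit(t)
        delta = 36
    else:
        xs = xs + (0 < 12)
    if xs != g and g != 2:
        log(t)
    return t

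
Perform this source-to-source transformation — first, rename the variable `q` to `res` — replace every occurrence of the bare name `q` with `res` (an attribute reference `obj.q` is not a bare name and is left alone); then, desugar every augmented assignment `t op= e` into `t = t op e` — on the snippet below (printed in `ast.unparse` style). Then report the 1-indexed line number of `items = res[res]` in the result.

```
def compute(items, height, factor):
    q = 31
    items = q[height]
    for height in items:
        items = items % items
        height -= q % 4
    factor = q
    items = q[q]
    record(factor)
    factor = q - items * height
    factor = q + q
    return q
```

Transformed code:
def compute(items, height, factor):
    res = 31
    items = res[height]
    for height in items:
        items = items % items
        height = height - res % 4
    factor = res
    items = res[res]
    record(factor)
    factor = res - items * height
    factor = res + res
    return res

8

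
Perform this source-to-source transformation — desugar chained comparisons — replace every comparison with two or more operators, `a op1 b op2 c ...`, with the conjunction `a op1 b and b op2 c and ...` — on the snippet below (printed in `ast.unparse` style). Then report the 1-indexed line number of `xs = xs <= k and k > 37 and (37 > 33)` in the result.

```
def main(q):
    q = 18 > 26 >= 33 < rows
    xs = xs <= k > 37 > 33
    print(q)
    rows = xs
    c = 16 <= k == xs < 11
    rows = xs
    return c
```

Transformed code:
def main(q):
    q = 18 > 26 and 26 >= 33 and (33 < rows)
    xs = xs <= k and k > 37 and (37 > 33)
    print(q)
    rows = xs
    c = 16 <= k and k == xs and (xs < 11)
    rows = xs
    return c

3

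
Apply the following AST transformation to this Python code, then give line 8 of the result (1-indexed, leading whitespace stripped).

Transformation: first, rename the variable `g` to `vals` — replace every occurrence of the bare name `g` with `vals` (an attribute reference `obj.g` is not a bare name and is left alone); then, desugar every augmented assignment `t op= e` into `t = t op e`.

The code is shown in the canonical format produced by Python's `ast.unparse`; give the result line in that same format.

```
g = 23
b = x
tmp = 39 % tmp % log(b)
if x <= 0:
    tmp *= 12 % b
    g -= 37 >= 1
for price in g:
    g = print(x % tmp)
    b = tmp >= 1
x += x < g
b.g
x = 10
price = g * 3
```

Transformed code:
vals = 23
b = x
tmp = 39 % tmp % log(b)
if x <= 0:
    tmp = tmp * (12 % b)
    vals = vals - (37 >= 1)
for price in vals:
    vals = print(x % tmp)
    b = tmp >= 1
x = x + (x < vals)
b.g
x = 10
price = vals * 3

vals = print(x % tmp)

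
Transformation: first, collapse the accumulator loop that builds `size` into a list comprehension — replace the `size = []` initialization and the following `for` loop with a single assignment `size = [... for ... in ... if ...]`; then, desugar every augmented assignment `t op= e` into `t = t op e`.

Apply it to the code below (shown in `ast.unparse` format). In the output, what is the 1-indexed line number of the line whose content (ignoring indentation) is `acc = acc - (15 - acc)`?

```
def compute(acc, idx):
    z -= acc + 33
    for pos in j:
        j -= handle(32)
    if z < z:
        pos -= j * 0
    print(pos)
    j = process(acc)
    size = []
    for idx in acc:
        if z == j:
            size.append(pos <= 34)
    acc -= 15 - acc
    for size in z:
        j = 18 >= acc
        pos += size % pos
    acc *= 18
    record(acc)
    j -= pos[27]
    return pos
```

Transformed code:
def compute(acc, idx):
    z = z - (acc + 33)
    for pos in j:
        j = j - handle(32)
    if z < z:
        pos = pos - j * 0
    print(pos)
    j = process(acc)
    size = [pos <= 34 for idx in acc if z == j]
    acc = acc - (15 - acc)
    for size in z:
        j = 18 >= acc
        pos = pos + size % pos
    acc = acc * 18
    record(acc)
    j = j - pos[27]
    return pos

10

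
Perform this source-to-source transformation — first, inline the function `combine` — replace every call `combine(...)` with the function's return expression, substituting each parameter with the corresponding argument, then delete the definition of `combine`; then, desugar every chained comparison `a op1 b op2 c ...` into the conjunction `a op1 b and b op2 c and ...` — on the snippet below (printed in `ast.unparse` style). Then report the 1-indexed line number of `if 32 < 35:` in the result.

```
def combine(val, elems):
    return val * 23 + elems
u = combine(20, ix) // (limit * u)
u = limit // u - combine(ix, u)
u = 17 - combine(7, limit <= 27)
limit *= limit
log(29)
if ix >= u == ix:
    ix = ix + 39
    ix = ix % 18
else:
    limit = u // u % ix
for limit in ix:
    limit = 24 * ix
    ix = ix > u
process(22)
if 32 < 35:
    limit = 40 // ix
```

Transformed code:
u = (20 * 23 + ix) // (limit * u)
u = limit // u - (ix * 23 + u)
u = 17 - (7 * 23 + (limit <= 27))
limit *= limit
log(29)
if ix >= u and u == ix:
    ix = ix + 39
    ix = ix % 18
else:
    limit = u // u % ix
for limit in ix:
    limit = 24 * ix
    ix = ix > u
process(22)
if 32 < 35:
    limit = 40 // ix

15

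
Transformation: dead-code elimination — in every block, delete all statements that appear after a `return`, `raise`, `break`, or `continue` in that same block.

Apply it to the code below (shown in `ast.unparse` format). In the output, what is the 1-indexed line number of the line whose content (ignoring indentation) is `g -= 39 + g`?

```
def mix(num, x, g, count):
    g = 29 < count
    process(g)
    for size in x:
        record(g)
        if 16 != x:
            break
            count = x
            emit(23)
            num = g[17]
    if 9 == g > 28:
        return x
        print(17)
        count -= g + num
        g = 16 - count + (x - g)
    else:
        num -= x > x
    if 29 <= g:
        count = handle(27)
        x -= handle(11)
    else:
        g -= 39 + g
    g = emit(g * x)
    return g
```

Transformed code:
def mix(num, x, g, count):
    g = 29 < count
    process(g)
    for size in x:
        record(g)
        if 16 != x:
            break
    if 9 == g > 28:
        return x
    else:
        num -= x > x
    if 29 <= g:
        count = handle(27)
        x -= handle(11)
    else:
        g -= 39 + g
    g = emit(g * x)
    return g

16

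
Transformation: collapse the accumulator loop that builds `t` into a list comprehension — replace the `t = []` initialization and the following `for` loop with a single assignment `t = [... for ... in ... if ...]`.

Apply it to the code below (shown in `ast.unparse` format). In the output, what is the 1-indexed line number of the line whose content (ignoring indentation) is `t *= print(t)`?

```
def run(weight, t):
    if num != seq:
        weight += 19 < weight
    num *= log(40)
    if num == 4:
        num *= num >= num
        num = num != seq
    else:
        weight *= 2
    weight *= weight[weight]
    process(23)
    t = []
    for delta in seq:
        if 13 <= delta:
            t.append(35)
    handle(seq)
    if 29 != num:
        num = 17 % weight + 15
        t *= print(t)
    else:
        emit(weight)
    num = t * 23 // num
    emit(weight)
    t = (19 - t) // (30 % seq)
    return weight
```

Transformed code:
def run(weight, t):
    if num != seq:
        weight += 19 < weight
    num *= log(40)
    if num == 4:
        num *= num >= num
        num = num != seq
    else:
        weight *= 2
    weight *= weight[weight]
    process(23)
    t = [35 for delta in seq if 13 <= delta]
    handle(seq)
    if 29 != num:
        num = 17 % weight + 15
        t *= print(t)
    else:
        emit(weight)
    num = t * 23 // num
    emit(weight)
    t = (19 - t) // (30 % seq)
    return weight

16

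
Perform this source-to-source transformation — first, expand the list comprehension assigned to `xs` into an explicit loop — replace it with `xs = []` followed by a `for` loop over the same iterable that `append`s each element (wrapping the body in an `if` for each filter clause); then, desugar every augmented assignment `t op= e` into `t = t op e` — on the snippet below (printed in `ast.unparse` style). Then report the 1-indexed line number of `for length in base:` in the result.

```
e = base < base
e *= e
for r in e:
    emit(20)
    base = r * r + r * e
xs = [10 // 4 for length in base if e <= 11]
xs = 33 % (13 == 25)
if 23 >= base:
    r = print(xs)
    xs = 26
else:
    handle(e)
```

Transformed code:
e = base < base
e = e * e
for r in e:
    emit(20)
    base = r * r + r * e
xs = []
for length in base:
    if e <= 11:
        xs.append(10 // 4)
xs = 33 % (13 == 25)
if 23 >= base:
    r = print(xs)
    xs = 26
else:
    handle(e)

7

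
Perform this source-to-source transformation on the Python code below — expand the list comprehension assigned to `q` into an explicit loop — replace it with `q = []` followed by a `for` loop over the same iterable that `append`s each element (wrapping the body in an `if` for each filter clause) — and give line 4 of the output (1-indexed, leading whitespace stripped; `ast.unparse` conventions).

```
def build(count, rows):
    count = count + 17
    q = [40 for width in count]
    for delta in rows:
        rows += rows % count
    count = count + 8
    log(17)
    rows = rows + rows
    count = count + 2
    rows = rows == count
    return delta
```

for width in count:

Transformed code:
def build(count, rows):
    count = count + 17
    q = []
    for width in count:
        q.append(40)
    for delta in rows:
        rows += rows % count
    count = count + 8
    log(17)
    rows = rows + rows
    count = count + 2
    rows = rows == count
    return delta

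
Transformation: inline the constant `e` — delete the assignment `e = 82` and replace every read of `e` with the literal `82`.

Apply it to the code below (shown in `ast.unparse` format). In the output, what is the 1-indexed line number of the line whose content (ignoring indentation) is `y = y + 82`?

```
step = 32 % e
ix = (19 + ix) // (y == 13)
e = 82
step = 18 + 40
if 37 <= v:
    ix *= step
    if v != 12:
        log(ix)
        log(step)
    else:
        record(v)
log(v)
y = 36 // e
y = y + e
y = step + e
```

Transformed code:
step = 32 % 82
ix = (19 + ix) // (y == 13)
step = 18 + 40
if 37 <= v:
    ix *= step
    if v != 12:
        log(ix)
        log(step)
    else:
        record(v)
log(v)
y = 36 // 82
y = y + 82
y = step + 82

13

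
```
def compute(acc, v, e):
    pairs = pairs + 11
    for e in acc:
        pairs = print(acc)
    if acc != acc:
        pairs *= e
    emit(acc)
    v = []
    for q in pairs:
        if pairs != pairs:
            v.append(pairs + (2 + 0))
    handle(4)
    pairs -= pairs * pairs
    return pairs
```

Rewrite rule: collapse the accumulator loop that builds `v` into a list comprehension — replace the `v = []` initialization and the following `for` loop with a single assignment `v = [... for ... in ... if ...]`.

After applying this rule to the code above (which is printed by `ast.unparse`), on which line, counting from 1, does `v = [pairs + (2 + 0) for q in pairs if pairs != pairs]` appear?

8

Transformed code:
def compute(acc, v, e):
    pairs = pairs + 11
    for e in acc:
        pairs = print(acc)
    if acc != acc:
        pairs *= e
    emit(acc)
    v = [pairs + (2 + 0) for q in pairs if pairs != pairs]
    handle(4)
    pairs -= pairs * pairs
    return pairs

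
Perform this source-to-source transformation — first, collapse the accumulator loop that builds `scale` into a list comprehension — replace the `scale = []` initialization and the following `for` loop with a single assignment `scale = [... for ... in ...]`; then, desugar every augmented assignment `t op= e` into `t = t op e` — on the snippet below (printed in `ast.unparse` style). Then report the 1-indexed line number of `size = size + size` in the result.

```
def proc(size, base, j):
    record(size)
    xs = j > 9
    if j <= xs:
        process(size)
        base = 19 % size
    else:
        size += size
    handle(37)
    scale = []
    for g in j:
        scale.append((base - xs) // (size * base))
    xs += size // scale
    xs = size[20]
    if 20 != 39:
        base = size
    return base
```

8

Transformed code:
def proc(size, base, j):
    record(size)
    xs = j > 9
    if j <= xs:
        process(size)
        base = 19 % size
    else:
        size = size + size
    handle(37)
    scale = [(base - xs) // (size * base) for g in j]
    xs = xs + size // scale
    xs = size[20]
    if 20 != 39:
        base = size
    return base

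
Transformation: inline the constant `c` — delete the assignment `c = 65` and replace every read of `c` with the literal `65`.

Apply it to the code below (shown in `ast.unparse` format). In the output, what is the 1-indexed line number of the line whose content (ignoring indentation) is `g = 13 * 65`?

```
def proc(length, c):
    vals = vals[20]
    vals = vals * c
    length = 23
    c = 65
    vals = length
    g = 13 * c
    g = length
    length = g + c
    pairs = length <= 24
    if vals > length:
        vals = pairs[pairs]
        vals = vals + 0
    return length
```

6

Transformed code:
def proc(length, c):
    vals = vals[20]
    vals = vals * 65
    length = 23
    vals = length
    g = 13 * 65
    g = length
    length = g + 65
    pairs = length <= 24
    if vals > length:
        vals = pairs[pairs]
        vals = vals + 0
    return length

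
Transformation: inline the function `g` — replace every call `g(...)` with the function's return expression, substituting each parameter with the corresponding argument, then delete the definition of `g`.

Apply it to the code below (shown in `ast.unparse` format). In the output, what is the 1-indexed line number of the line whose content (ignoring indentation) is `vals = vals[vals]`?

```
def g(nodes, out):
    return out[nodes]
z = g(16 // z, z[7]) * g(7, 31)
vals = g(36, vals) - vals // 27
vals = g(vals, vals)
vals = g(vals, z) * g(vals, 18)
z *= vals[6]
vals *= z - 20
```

Transformed code:
z = z[7][16 // z] * 31[7]
vals = vals[36] - vals // 27
vals = vals[vals]
vals = z[vals] * 18[vals]
z *= vals[6]
vals *= z - 20

3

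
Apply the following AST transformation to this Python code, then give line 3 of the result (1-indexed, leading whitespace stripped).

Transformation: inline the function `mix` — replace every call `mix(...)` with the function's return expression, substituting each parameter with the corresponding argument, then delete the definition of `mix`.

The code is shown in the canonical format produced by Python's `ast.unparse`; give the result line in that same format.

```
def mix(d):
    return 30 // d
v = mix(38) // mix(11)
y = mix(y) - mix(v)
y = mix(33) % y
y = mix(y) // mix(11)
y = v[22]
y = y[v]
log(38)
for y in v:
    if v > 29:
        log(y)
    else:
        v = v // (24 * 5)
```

Transformed code:
v = 30 // 38 // (30 // 11)
y = 30 // y - 30 // v
y = 30 // 33 % y
y = 30 // y // (30 // 11)
y = v[22]
y = y[v]
log(38)
for y in v:
    if v > 29:
        log(y)
    else:
        v = v // (24 * 5)

y = 30 // 33 % y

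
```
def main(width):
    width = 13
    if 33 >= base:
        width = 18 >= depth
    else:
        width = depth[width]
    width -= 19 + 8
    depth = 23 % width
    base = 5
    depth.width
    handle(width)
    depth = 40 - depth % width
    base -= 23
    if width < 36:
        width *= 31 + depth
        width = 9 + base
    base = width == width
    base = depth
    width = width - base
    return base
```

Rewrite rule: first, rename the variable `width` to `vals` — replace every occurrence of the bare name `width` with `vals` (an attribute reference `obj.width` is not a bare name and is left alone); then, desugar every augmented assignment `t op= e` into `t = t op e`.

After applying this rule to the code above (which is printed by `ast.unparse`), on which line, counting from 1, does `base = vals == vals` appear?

17

Transformed code:
def main(vals):
    vals = 13
    if 33 >= base:
        vals = 18 >= depth
    else:
        vals = depth[vals]
    vals = vals - (19 + 8)
    depth = 23 % vals
    base = 5
    depth.width
    handle(vals)
    depth = 40 - depth % vals
    base = base - 23
    if vals < 36:
        vals = vals * (31 + depth)
        vals = 9 + base
    base = vals == vals
    base = depth
    vals = vals - base
    return base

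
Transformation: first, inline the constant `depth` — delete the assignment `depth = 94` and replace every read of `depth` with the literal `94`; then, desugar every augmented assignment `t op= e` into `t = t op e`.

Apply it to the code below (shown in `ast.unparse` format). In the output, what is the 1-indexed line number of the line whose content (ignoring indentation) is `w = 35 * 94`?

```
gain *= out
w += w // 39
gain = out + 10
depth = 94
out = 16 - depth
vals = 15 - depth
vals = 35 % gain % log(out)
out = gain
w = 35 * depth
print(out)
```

Transformed code:
gain = gain * out
w = w + w // 39
gain = out + 10
out = 16 - 94
vals = 15 - 94
vals = 35 % gain % log(out)
out = gain
w = 35 * 94
print(out)

8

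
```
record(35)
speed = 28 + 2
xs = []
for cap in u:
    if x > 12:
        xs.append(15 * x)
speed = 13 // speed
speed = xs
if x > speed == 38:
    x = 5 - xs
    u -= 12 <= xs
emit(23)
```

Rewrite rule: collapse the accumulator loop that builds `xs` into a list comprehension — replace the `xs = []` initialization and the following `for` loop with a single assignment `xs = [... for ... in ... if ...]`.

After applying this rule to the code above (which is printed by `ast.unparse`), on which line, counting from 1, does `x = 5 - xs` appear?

Transformed code:
record(35)
speed = 28 + 2
xs = [15 * x for cap in u if x > 12]
speed = 13 // speed
speed = xs
if x > speed == 38:
    x = 5 - xs
    u -= 12 <= xs
emit(23)

7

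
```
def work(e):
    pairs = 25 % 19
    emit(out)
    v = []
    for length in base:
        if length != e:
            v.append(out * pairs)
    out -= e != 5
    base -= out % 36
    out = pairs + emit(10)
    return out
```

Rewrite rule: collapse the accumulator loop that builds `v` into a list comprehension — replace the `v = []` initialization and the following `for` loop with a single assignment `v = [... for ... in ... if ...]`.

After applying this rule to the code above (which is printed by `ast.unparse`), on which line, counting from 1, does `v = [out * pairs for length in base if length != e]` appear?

Transformed code:
def work(e):
    pairs = 25 % 19
    emit(out)
    v = [out * pairs for length in base if length != e]
    out -= e != 5
    base -= out % 36
    out = pairs + emit(10)
    return out

4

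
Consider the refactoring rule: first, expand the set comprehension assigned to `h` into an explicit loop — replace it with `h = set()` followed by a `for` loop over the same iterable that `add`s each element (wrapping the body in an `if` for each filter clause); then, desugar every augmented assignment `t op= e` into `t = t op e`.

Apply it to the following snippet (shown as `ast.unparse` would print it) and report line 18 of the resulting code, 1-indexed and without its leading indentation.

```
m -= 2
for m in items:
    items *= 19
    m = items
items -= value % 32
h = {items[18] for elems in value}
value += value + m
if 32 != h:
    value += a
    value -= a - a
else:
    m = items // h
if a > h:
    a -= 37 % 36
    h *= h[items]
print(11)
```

Transformed code:
m = m - 2
for m in items:
    items = items * 19
    m = items
items = items - value % 32
h = set()
for elems in value:
    h.add(items[18])
value = value + (value + m)
if 32 != h:
    value = value + a
    value = value - (a - a)
else:
    m = items // h
if a > h:
    a = a - 37 % 36
    h = h * h[items]
print(11)

print(11)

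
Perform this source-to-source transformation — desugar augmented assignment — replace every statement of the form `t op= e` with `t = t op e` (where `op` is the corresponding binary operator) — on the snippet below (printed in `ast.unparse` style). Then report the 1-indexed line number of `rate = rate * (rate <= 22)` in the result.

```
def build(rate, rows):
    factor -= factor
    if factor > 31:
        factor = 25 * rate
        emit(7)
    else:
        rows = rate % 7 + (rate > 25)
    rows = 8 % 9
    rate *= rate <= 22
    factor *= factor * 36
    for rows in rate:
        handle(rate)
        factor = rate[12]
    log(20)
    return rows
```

Transformed code:
def build(rate, rows):
    factor = factor - factor
    if factor > 31:
        factor = 25 * rate
        emit(7)
    else:
        rows = rate % 7 + (rate > 25)
    rows = 8 % 9
    rate = rate * (rate <= 22)
    factor = factor * (factor * 36)
    for rows in rate:
        handle(rate)
        factor = rate[12]
    log(20)
    return rows

9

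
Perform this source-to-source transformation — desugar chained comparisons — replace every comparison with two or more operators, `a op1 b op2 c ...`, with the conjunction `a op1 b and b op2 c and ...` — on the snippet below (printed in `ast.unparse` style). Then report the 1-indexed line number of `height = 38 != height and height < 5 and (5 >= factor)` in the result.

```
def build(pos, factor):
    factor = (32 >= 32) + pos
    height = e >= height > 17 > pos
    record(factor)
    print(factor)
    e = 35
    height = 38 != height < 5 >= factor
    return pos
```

Transformed code:
def build(pos, factor):
    factor = (32 >= 32) + pos
    height = e >= height and height > 17 and (17 > pos)
    record(factor)
    print(factor)
    e = 35
    height = 38 != height and height < 5 and (5 >= factor)
    return pos

7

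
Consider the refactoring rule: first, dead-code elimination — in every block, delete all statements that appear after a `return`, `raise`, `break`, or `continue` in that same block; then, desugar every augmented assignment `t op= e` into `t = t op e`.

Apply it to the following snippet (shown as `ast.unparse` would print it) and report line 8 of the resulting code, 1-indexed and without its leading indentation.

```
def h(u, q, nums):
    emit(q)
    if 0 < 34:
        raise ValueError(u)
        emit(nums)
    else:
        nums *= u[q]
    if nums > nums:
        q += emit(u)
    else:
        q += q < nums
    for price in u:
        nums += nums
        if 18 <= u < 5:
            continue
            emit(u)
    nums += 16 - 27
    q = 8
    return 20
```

Transformed code:
def h(u, q, nums):
    emit(q)
    if 0 < 34:
        raise ValueError(u)
    else:
        nums = nums * u[q]
    if nums > nums:
        q = q + emit(u)
    else:
        q = q + (q < nums)
    for price in u:
        nums = nums + nums
        if 18 <= u < 5:
            continue
    nums = nums + (16 - 27)
    q = 8
    return 20

q = q + emit(u)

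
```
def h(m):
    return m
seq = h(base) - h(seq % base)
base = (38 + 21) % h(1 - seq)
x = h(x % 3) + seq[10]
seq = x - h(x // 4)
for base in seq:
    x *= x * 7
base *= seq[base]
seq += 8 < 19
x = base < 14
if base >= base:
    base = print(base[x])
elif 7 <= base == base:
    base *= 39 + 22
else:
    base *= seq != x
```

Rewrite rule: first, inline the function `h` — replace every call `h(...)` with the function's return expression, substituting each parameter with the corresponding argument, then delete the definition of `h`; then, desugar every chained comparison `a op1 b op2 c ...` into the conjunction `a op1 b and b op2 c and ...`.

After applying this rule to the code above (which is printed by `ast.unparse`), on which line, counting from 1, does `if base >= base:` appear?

Transformed code:
seq = base - seq % base
base = (38 + 21) % (1 - seq)
x = x % 3 + seq[10]
seq = x - x // 4
for base in seq:
    x *= x * 7
base *= seq[base]
seq += 8 < 19
x = base < 14
if base >= base:
    base = print(base[x])
elif 7 <= base and base == base:
    base *= 39 + 22
else:
    base *= seq != x

10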